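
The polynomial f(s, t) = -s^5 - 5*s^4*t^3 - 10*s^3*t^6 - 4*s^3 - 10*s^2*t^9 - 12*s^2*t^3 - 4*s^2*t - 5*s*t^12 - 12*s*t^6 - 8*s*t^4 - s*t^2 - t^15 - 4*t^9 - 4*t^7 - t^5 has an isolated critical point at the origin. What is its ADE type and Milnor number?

The Hessian of f at 0 has rank 0. Corank 2; j^3 = -s*(2*s + t)^2 has shape L^2 M (L != M), so D-series; mu = 6 gives D_6.

Type D_{6}, Milnor number mu = 6.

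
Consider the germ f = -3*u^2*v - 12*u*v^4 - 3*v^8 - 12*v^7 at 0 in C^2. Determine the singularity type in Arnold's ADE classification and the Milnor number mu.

Type D9, Milnor number mu = 9.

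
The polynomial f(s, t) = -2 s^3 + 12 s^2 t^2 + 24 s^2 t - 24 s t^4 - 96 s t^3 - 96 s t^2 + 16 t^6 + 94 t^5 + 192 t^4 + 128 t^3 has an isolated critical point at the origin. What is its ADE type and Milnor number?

Type E8, Milnor number mu = 8.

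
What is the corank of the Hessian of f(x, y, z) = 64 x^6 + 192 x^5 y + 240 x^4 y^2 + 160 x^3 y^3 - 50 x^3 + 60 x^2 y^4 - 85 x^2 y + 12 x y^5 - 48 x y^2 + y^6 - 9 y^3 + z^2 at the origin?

Hessian at 0 has rank 1.

2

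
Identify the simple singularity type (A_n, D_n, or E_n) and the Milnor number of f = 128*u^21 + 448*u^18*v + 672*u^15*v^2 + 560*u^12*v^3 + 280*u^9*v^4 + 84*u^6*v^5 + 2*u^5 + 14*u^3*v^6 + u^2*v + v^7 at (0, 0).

The Hessian of f at 0 has rank 0. Corank 2; j^3 = u^2*v has shape L^2 M (L != M), so D-series; mu = 8 gives D_8.

Type D_{8}, Milnor number mu = 8.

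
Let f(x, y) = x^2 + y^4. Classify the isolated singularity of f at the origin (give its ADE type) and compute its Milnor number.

Type A_{3}, Milnor number mu = 3.

The Hessian of f at 0 has rank 1. Corank 1: A-series; mu = 3 gives A_3.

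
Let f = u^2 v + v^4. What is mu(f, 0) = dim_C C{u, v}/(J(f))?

5

The Hessian of f at 0 is [[0, 0], [0, 0]] with rank 0, so corank 2. A Groebner basis of the Jacobian ideal J(f) in C{u,v} is {u^3, u^2/4 + v^3, u*v}; counting standard monomials gives mu = 5. Corank 2; j^3 = u^2*v has shape L^2 M (L != M), so D-series; mu = 5 gives D_5.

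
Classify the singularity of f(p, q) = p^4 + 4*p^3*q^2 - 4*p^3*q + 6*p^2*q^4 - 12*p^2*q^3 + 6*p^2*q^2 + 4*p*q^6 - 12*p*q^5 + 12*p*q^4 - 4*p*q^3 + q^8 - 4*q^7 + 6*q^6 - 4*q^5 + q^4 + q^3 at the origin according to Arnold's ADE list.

E_6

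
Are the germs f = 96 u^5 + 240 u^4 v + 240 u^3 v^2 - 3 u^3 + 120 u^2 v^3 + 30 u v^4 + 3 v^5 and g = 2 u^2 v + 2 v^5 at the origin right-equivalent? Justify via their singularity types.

No.

The Hessian of f at 0 is [[0, 0], [0, 0]] with rank 0, so corank 2. A Groebner basis of the Jacobian ideal J(f) in C{u,v} is {v^5, u*v^3 + v^4/8, u^2}; counting standard monomials gives mu = 8. Corank 2; j^3 = -3*u^3 is a perfect cube, so E-series; the 5-jet and mu = 8 give E_8. The Hessian of g at 0 is [[0, 0], [0, 0]] with rank 0, so corank 2. A Groebner basis of the Jacobian ideal J(g) in C{u,v} is {u^2/5 + v^4, u^3, u*v}; counting standard monomials gives mu = 6. Corank 2; j^3 = 2*u^2*v has shape L^2 M (L != M), so D-series; mu = 6 gives D_6. f is E_8 but g is D_6, hence not right-equivalent.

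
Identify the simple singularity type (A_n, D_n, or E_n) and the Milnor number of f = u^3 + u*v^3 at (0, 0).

Type E7, Milnor number mu = 7.

The Hessian of f at 0 has rank 0. Corank 2; j^3 = u^3 is a perfect cube, so E-series; the 4-jet and mu = 7 give E_7.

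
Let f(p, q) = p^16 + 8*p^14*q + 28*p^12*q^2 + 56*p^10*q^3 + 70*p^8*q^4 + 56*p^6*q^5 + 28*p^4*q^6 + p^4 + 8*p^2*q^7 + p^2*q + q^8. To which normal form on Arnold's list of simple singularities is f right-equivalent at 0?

D_{9}

The Hessian of f at 0 has rank 0. Corank 2; j^3 = p^2*q has shape L^2 M (L != M), so D-series; mu = 9 gives D_9.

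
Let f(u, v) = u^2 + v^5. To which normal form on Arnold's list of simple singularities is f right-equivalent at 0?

A_4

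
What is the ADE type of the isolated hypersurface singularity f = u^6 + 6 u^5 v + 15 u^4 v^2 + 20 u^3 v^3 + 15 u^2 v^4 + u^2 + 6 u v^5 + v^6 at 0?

A_5

The Hessian of f at 0 is [[2, 0], [0, 0]] with rank 1, so corank 1. A Groebner basis of the Jacobian ideal J(f) in C{u,v} is {v^5, u}; counting standard monomials gives mu = 5. Corank 1: A-series; mu = 5 gives A_5.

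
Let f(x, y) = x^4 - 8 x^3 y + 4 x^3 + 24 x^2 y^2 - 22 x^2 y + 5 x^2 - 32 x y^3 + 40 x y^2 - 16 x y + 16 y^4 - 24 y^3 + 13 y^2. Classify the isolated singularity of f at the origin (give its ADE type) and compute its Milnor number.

Type A_1, Milnor number mu = 1.

The Hessian of f at 0 has rank 2. Corank 0: nondegenerate Morse point, so A_1.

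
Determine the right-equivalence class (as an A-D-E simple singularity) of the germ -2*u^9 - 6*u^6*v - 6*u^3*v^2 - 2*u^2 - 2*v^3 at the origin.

The Hessian of f at 0 has rank 1. Corank 1: A-series; mu = 2 gives A_2.

A_2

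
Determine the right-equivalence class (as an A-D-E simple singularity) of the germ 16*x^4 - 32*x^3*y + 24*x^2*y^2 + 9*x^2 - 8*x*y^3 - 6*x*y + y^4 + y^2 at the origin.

A_3

The Hessian of f at 0 has rank 1. Corank 1: A-series; mu = 3 gives A_3.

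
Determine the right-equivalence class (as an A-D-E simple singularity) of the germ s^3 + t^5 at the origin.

E8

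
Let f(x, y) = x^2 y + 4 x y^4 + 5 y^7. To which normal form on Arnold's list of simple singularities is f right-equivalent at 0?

The Hessian of f at 0 has rank 0. Corank 2; j^3 = x^2*y has shape L^2 M (L != M), so D-series; mu = 8 gives D_8.

D8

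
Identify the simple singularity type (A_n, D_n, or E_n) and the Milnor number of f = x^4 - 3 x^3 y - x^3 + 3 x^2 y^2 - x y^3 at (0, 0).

Type E7, Milnor number mu = 7.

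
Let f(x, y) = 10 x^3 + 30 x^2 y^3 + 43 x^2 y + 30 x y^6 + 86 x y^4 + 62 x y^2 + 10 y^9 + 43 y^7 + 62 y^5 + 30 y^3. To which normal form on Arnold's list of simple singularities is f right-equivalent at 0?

D_{4}

The Hessian of f at 0 has rank 0. Corank 2; j^3 = (2*x + 3*y)*(5*x^2 + 14*x*y + 10*y^2) splits into three distinct lines over C (the quadratic factor has nonzero discriminant), so D_4.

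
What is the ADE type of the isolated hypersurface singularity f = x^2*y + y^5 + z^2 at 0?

D_{6}

The Hessian of f at 0 has rank 1. Corank 2; j^3 = x^2*y has shape L^2 M (L != M), so D-series; mu = 6 gives D_6.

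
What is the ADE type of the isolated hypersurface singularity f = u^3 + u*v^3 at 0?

The Hessian of f at 0 has rank 0. Corank 2; j^3 = u^3 is a perfect cube, so E-series; the 4-jet and mu = 7 give E_7.

E_{7}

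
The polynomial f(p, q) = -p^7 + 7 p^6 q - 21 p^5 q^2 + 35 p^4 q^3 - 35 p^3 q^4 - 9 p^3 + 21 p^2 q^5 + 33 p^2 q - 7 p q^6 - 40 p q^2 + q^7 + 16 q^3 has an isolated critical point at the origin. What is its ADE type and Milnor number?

Type D_8, Milnor number mu = 8.

The Hessian of f at 0 is [[0, 0], [0, 0]] with rank 0, so corank 2. A Groebner basis of the Jacobian ideal J(f) in C{p,q} is {-2187*p*q/7 + q^6 + 2916*q^2/7, p*q^2 - 4*q^3/3, p^2 - 7*p*q/3 + 4*q^2/3}; counting standard monomials gives mu = 8. Corank 2; j^3 = -(p - q)*(3*p - 4*q)^2 has shape L^2 M (L != M), so D-series; mu = 8 gives D_8.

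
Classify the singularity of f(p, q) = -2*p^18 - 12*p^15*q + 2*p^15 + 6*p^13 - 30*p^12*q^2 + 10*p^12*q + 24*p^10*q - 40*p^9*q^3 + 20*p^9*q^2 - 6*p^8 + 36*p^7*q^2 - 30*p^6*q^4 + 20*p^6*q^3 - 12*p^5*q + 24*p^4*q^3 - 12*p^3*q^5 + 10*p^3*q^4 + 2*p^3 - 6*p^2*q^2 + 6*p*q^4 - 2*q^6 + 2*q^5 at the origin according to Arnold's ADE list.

E_{8}

The Hessian of f at 0 has rank 0. Corank 2; j^3 = 2*p^3 is a perfect cube, so E-series; the 5-jet and mu = 8 give E_8.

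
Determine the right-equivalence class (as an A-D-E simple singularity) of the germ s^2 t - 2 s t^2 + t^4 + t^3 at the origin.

D_5

The Hessian of f at 0 has rank 0. Corank 2; j^3 = t*(s - t)^2 has shape L^2 M (L != M), so D-series; mu = 5 gives D_5.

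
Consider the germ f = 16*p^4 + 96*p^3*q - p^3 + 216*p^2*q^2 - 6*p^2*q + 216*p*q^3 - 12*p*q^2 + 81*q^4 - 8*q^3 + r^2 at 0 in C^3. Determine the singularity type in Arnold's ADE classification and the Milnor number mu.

Type E_{6}, Milnor number mu = 6.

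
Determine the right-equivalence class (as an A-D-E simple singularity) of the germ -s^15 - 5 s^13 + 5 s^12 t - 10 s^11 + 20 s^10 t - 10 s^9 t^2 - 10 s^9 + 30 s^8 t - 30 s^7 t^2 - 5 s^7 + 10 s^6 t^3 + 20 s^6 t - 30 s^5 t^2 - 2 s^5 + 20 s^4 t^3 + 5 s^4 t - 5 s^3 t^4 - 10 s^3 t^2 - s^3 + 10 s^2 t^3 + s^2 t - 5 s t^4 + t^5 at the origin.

D6

The Hessian of f at 0 is [[0, 0], [0, 0]] with rank 0, so corank 2. A Groebner basis of the Jacobian ideal J(f) in C{s,t} is {s*t/5 + t^4, s*t^2, s^2 - s*t}; counting standard monomials gives mu = 6. Corank 2; j^3 = -s^2*(s - t) has shape L^2 M (L != M), so D-series; mu = 6 gives D_6.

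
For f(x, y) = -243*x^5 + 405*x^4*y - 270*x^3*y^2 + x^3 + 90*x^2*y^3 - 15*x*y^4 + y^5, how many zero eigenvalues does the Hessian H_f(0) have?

2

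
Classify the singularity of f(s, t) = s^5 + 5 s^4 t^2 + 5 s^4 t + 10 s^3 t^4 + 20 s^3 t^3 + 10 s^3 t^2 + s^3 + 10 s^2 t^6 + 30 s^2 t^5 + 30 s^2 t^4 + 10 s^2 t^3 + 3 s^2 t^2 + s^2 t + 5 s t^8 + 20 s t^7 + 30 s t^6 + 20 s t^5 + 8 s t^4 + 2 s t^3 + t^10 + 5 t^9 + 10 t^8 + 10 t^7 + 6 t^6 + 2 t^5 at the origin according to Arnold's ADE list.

D_6

The Hessian of f at 0 has rank 0. Corank 2; j^3 = s^2*(s + t) has shape L^2 M (L != M), so D-series; mu = 6 gives D_6.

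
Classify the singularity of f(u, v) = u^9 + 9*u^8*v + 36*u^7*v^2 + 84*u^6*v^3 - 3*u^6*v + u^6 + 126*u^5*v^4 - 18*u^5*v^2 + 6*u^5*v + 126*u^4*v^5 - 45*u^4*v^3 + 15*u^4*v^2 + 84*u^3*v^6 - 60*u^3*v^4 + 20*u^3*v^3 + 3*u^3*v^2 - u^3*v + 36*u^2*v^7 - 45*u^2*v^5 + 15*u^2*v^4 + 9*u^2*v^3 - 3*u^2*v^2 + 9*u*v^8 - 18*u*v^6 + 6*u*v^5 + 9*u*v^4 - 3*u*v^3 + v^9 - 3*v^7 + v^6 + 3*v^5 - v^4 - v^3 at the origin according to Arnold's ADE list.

The Hessian of f at 0 has rank 0. Corank 2; j^3 = -v^3 is a perfect cube, so E-series; the 4-jet and mu = 7 give E_7.

E_{7}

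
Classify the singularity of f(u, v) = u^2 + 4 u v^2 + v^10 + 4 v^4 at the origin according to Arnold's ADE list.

The Hessian of f at 0 has rank 1. Corank 1: A-series; mu = 9 gives A_9.

A9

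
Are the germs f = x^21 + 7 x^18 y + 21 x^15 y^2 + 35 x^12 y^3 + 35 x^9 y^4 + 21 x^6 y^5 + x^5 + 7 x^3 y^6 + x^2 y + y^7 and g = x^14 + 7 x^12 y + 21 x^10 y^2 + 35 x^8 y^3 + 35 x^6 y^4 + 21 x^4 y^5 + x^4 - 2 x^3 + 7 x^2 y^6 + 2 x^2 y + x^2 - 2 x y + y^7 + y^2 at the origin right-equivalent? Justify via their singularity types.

No.

The Hessian of f at 0 has rank 0. Corank 2; j^3 = x^2*y has shape L^2 M (L != M), so D-series; mu = 8 gives D_8. The Hessian of g at 0 has rank 1. Corank 1: A-series; mu = 6 gives A_6. f is D_8 but g is A_6, hence not right-equivalent.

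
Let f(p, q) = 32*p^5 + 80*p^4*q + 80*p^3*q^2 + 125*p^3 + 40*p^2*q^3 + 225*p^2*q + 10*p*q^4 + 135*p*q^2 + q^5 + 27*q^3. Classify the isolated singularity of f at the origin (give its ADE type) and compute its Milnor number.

Type E_{8}, Milnor number mu = 8.

The Hessian of f at 0 has rank 0. Corank 2; j^3 = (5*p + 3*q)^3 is a perfect cube, so E-series; the 5-jet and mu = 8 give E_8.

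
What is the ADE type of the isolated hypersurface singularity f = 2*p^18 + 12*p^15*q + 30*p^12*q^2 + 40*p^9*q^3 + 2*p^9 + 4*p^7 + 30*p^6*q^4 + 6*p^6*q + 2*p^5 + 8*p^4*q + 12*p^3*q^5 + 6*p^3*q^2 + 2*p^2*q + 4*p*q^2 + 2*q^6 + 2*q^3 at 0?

The Hessian of f at 0 is [[0, 0], [0, 0]] with rank 0, so corank 2. A Groebner basis of the Jacobian ideal J(f) in C{p,q} is {-p*q + q^4 - q^2, p^3 + p^2/2 + p*q + q^3 + q^2/2, p^2*q - p^2/3 - 2*p*q/3 - q^3 - q^2/3, p^2/6 + p*q^2 + p*q/3 + q^3 + q^2/6}; counting standard monomials gives mu = 7. Corank 2; j^3 = 2*q*(p + q)^2 has shape L^2 M (L != M), so D-series; mu = 7 gives D_7.

D_7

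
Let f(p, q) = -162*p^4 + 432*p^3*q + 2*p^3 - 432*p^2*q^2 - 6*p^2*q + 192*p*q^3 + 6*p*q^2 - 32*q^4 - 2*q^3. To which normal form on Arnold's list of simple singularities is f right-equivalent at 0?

The Hessian of f at 0 is [[0, 0], [0, 0]] with rank 0, so corank 2. A Groebner basis of the Jacobian ideal J(f) in C{p,q} is {q^4, p*q^2 - 8*q^3/9, p^2 - 2*p*q + q^2}; counting standard monomials gives mu = 6. Corank 2; j^3 = 2*(p - q)^3 is a perfect cube, so E-series; the 4-jet and mu = 6 give E_6.

E6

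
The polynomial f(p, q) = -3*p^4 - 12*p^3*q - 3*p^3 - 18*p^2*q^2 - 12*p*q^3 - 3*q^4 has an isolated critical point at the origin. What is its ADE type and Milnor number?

Type E_{6}, Milnor number mu = 6.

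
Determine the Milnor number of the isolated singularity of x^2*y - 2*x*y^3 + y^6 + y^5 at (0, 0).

The Hessian of f at 0 is [[0, 0], [0, 0]] with rank 0, so corank 2. A Groebner basis of the Jacobian ideal J(f) in C{x,y} is {x^3, x^2*y + x^2/6 - x*y^2/6, -x*y + y^3}; counting standard monomials gives mu = 7. Corank 2; j^3 = x^2*y has shape L^2 M (L != M), so D-series; mu = 7 gives D_7.

7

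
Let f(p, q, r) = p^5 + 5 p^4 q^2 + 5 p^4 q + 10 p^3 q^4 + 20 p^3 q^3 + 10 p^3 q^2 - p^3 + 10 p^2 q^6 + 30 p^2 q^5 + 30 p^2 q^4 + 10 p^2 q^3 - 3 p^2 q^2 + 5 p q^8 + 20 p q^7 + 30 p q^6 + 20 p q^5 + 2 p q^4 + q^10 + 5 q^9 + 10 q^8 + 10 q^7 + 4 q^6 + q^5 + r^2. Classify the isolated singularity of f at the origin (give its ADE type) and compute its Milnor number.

Type E8, Milnor number mu = 8.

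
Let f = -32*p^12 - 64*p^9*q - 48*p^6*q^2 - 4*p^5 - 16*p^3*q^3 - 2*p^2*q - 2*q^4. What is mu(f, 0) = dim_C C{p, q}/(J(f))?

The Hessian of f at 0 has rank 0. Corank 2; j^3 = -2*p^2*q has shape L^2 M (L != M), so D-series; mu = 5 gives D_5.

5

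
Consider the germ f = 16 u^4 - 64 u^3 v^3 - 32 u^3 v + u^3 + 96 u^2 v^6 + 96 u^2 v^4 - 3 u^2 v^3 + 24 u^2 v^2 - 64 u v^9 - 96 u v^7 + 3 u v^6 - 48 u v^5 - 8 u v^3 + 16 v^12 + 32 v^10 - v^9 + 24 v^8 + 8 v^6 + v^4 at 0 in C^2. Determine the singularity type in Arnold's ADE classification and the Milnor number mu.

The Hessian of f at 0 has rank 0. Corank 2; j^3 = u^3 is a perfect cube, so E-series; the 4-jet and mu = 6 give E_6.

Type E6, Milnor number mu = 6.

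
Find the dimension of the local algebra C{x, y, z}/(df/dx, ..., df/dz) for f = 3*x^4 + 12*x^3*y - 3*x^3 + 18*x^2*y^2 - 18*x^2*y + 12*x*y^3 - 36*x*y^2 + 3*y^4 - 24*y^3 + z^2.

The Hessian of f at 0 has rank 1. Corank 2; j^3 = -3*(x + 2*y)^3 is a perfect cube, so E-series; the 4-jet and mu = 6 give E_6.

6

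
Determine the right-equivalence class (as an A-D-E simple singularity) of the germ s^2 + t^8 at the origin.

A_7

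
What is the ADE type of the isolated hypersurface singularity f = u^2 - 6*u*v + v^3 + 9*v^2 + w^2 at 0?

The Hessian of f at 0 has rank 2. Corank 1: A-series; mu = 2 gives A_2.

A_{2}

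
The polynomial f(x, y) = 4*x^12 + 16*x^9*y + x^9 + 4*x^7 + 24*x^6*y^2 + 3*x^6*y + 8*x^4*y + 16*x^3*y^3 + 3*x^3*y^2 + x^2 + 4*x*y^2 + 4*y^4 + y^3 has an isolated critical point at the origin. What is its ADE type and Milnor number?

The Hessian of f at 0 has rank 1. Corank 1: A-series; mu = 2 gives A_2.

Type A2, Milnor number mu = 2.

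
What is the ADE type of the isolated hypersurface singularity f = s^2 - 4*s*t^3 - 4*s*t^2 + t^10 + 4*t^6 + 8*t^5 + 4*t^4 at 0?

A_9

The Hessian of f at 0 has rank 1. Corank 1: A-series; mu = 9 gives A_9.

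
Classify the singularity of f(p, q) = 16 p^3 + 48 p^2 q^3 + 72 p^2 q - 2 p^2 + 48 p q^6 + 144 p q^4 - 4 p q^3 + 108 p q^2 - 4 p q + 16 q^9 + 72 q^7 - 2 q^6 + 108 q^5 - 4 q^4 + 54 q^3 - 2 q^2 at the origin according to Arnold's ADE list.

A2

The Hessian of f at 0 has rank 1. Corank 1: A-series; mu = 2 gives A_2.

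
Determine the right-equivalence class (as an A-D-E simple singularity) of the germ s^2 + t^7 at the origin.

A_{6}

The Hessian of f at 0 is [[2, 0], [0, 0]] with rank 1, so corank 1. A Groebner basis of the Jacobian ideal J(f) in C{s,t} is {t^6, s}; counting standard monomials gives mu = 6. Corank 1: A-series; mu = 6 gives A_6.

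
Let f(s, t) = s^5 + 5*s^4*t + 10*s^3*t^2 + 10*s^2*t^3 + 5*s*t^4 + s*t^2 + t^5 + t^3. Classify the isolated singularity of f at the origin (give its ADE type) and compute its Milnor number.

The Hessian of f at 0 has rank 0. Corank 2; j^3 = t^2*(s + t) has shape L^2 M (L != M), so D-series; mu = 6 gives D_6.

Type D_6, Milnor number mu = 6.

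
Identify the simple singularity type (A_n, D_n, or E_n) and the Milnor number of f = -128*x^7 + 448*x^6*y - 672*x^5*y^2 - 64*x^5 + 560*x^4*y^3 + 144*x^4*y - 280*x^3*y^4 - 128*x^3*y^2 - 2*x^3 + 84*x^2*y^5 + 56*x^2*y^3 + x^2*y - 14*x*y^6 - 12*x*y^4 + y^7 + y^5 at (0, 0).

The Hessian of f at 0 has rank 0. Corank 2; j^3 = -x^2*(2*x - y) has shape L^2 M (L != M), so D-series; mu = 6 gives D_6.

Type D_6, Milnor number mu = 6.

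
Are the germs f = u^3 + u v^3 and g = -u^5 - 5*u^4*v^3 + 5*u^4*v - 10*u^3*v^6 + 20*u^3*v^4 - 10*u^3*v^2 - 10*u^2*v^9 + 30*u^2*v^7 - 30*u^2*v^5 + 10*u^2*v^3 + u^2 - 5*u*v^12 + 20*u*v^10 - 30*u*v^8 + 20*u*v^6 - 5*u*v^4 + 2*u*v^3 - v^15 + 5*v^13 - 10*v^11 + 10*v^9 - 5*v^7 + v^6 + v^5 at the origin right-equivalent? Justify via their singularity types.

No.

The Hessian of f at 0 has rank 0. Corank 2; j^3 = u^3 is a perfect cube, so E-series; the 4-jet and mu = 7 give E_7. The Hessian of g at 0 has rank 1. Corank 1: A-series; mu = 4 gives A_4. f is E_7 but g is A_4, hence not right-equivalent.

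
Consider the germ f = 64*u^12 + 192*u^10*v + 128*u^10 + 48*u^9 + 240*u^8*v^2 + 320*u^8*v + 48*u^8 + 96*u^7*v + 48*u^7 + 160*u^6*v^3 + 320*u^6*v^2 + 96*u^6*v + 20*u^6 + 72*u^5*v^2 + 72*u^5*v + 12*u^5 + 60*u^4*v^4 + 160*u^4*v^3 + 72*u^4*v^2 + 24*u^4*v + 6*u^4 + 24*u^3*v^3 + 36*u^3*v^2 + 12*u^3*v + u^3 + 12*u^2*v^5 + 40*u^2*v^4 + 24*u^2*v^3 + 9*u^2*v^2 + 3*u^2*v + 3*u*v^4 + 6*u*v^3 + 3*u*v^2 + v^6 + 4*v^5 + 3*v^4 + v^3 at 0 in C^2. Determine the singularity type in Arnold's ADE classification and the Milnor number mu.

Type E8, Milnor number mu = 8.

The Hessian of f at 0 is [[0, 0], [0, 0]] with rank 0, so corank 2. A Groebner basis of the Jacobian ideal J(f) in C{u,v} is {u^2/32 + u*v^3 + 3*u*v^2/16 + u*v/16 + 3*v^3/16 + v^2/32, v^4, u^3 + 9*u^2/16 + 3*u*v^2/8 + 9*u*v/8 + 11*v^3/8 + 9*v^2/16, u^2*v - 3*u^2/16 + 7*u*v^2/8 - 3*u*v/8 - v^3/8 - 3*v^2/16}; counting standard monomials gives mu = 8. Corank 2; j^3 = (u + v)^3 is a perfect cube, so E-series; the 5-jet and mu = 8 give E_8.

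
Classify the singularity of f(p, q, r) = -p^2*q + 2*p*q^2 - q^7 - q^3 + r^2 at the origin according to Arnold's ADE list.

D_{8}

The Hessian of f at 0 has rank 1. Corank 2; j^3 = -q*(p - q)^2 has shape L^2 M (L != M), so D-series; mu = 8 gives D_8.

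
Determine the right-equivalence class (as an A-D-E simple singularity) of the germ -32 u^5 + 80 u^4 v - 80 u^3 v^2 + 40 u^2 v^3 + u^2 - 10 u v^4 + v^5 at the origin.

A_4

The Hessian of f at 0 has rank 1. Corank 1: A-series; mu = 4 gives A_4.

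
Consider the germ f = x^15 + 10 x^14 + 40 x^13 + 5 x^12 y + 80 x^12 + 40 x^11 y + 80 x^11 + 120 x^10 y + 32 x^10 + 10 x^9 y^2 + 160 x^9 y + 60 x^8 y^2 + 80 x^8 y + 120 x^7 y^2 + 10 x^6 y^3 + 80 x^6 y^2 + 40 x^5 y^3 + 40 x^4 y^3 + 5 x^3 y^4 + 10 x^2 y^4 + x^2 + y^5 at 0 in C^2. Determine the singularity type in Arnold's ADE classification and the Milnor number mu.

The Hessian of f at 0 has rank 1. Corank 1: A-series; mu = 4 gives A_4.

Type A_{4}, Milnor number mu = 4.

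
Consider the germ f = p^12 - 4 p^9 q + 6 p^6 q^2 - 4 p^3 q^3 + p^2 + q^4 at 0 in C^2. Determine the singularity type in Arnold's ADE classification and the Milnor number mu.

Type A_{3}, Milnor number mu = 3.

The Hessian of f at 0 has rank 1. Corank 1: A-series; mu = 3 gives A_3.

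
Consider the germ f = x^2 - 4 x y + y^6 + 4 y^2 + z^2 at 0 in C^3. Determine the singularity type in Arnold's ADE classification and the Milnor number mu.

Type A5, Milnor number mu = 5.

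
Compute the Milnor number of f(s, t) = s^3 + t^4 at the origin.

The Hessian of f at 0 has rank 0. Corank 2; j^3 = s^3 is a perfect cube, so E-series; the 4-jet and mu = 6 give E_6.

6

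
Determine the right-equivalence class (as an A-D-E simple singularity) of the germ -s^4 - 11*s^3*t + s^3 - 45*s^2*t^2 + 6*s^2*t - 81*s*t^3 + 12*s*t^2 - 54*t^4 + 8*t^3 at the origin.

The Hessian of f at 0 is [[0, 0], [0, 0]] with rank 0, so corank 2. A Groebner basis of the Jacobian ideal J(f) in C{s,t} is {3*s^2 + 12*s*t + t^4 - t^3 + 12*t^2, s^3 - 30*s^2 - 120*s*t + 18*t^3 - 120*t^2, s^2*t + 9*s^2 + 36*s*t - 7*t^3 + 36*t^2, -2*s^2 + s*t^2 - 8*s*t + 8*t^3/3 - 8*t^2}; counting standard monomials gives mu = 7. Corank 2; j^3 = (s + 2*t)^3 is a perfect cube, so E-series; the 4-jet and mu = 7 give E_7.

E_{7}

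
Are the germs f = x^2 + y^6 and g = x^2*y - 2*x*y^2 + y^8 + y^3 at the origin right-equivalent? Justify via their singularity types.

The Hessian of f at 0 has rank 1. Corank 1: A-series; mu = 5 gives A_5. The Hessian of g at 0 has rank 0. Corank 2; j^3 = y*(x - y)^2 has shape L^2 M (L != M), so D-series; mu = 9 gives D_9. f is A_5 but g is D_9, hence not right-equivalent.

No.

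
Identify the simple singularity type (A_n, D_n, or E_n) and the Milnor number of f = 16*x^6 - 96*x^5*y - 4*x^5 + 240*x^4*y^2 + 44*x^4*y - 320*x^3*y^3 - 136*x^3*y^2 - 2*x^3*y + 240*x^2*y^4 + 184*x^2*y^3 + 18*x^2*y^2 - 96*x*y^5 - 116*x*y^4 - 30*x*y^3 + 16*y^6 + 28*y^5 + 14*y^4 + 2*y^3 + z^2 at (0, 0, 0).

Type E_{7}, Milnor number mu = 7.

The Hessian of f at 0 has rank 1. Corank 2; j^3 = 2*y^3 is a perfect cube, so E-series; the 4-jet and mu = 7 give E_7.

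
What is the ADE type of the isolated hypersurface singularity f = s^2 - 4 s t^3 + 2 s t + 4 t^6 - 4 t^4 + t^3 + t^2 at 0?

A_2

The Hessian of f at 0 has rank 1. Corank 1: A-series; mu = 2 gives A_2.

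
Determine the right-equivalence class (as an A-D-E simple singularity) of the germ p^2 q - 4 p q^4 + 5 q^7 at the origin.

D_{8}

The Hessian of f at 0 has rank 0. Corank 2; j^3 = p^2*q has shape L^2 M (L != M), so D-series; mu = 8 gives D_8.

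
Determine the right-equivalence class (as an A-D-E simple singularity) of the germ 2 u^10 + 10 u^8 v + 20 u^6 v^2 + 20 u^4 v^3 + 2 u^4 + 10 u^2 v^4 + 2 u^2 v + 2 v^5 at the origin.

D_{6}

The Hessian of f at 0 is [[0, 0], [0, 0]] with rank 0, so corank 2. A Groebner basis of the Jacobian ideal J(f) in C{u,v} is {u^2/5 + v^4, u^3, u*v}; counting standard monomials gives mu = 6. Corank 2; j^3 = 2*u^2*v has shape L^2 M (L != M), so D-series; mu = 6 gives D_6.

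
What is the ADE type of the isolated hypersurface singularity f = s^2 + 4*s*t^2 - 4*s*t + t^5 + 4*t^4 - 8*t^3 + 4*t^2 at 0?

A_4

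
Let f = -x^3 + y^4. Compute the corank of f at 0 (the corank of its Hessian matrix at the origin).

Hessian at 0 has rank 0.

2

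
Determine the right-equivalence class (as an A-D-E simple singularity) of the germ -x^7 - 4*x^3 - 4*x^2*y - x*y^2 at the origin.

D8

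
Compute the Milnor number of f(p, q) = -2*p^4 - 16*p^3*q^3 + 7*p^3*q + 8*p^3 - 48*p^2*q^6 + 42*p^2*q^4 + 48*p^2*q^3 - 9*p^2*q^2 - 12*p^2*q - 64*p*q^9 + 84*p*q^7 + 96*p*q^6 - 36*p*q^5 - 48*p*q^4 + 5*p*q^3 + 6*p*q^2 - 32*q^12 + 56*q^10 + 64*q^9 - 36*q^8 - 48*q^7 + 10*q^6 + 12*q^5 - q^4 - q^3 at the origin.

7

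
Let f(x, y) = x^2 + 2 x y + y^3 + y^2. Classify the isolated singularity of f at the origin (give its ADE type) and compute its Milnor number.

Type A_{2}, Milnor number mu = 2.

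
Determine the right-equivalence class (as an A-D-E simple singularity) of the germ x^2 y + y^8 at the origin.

D_{9}

The Hessian of f at 0 has rank 0. Corank 2; j^3 = x^2*y has shape L^2 M (L != M), so D-series; mu = 9 gives D_9.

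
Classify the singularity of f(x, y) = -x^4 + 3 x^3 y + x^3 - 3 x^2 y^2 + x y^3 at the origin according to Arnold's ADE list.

E_7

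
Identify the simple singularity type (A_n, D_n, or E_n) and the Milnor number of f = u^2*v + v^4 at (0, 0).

Type D_5, Milnor number mu = 5.

The Hessian of f at 0 has rank 0. Corank 2; j^3 = u^2*v has shape L^2 M (L != M), so D-series; mu = 5 gives D_5.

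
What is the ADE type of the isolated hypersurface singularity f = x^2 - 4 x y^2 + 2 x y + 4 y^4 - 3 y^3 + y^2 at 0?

A_{2}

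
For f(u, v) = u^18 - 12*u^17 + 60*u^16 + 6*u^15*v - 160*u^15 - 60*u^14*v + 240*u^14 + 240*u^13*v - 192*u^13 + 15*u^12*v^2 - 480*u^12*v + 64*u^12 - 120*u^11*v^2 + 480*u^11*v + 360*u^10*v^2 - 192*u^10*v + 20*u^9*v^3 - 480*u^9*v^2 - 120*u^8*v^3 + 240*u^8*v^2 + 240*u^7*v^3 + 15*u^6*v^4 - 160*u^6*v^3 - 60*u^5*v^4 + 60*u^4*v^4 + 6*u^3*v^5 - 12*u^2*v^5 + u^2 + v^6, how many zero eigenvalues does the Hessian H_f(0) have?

1

Hessian at 0 has rank 1.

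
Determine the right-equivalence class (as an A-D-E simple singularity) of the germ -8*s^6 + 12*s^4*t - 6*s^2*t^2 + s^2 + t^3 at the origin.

A_{2}

The Hessian of f at 0 is [[2, 0], [0, 0]] with rank 1, so corank 1. A Groebner basis of the Jacobian ideal J(f) in C{s,t} is {t^2, s}; counting standard monomials gives mu = 2. Corank 1: A-series; mu = 2 gives A_2.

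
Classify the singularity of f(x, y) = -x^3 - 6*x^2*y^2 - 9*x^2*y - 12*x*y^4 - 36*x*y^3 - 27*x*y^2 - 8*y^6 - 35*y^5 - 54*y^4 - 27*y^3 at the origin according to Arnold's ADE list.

E_{8}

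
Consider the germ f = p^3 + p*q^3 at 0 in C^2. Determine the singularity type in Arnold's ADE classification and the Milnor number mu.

The Hessian of f at 0 has rank 0. Corank 2; j^3 = p^3 is a perfect cube, so E-series; the 4-jet and mu = 7 give E_7.

Type E_7, Milnor number mu = 7.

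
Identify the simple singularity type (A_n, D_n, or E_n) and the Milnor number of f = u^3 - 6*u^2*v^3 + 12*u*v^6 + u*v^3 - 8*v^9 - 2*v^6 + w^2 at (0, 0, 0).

Type E_7, Milnor number mu = 7.

The Hessian of f at 0 has rank 1. Corank 2; j^3 = u^3 is a perfect cube, so E-series; the 4-jet and mu = 7 give E_7.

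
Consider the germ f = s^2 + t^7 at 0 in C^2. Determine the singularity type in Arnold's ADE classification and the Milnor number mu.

The Hessian of f at 0 is [[2, 0], [0, 0]] with rank 1, so corank 1. A Groebner basis of the Jacobian ideal J(f) in C{s,t} is {t^6, s}; counting standard monomials gives mu = 6. Corank 1: A-series; mu = 6 gives A_6.

Type A6, Milnor number mu = 6.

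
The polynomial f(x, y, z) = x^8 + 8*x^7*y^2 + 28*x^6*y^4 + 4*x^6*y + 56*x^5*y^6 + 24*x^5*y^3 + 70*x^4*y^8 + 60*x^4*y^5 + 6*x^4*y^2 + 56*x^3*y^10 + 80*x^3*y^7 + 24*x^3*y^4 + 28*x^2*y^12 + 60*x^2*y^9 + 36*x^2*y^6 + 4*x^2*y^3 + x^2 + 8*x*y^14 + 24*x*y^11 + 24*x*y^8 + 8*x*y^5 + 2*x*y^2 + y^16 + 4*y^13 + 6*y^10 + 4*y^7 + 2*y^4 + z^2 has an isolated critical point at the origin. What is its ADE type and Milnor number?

The Hessian of f at 0 has rank 2. Corank 1: A-series; mu = 3 gives A_3.

Type A3, Milnor number mu = 3.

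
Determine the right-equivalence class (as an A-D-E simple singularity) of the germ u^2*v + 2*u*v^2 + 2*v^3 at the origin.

D_{4}

The Hessian of f at 0 is [[0, 0], [0, 0]] with rank 0, so corank 2. A Groebner basis of the Jacobian ideal J(f) in C{u,v} is {v^3, u^2 + 2*v^2, u*v + v^2}; counting standard monomials gives mu = 4. Corank 2; j^3 = v*(u^2 + 2*u*v + 2*v^2) splits into three distinct lines over C (the quadratic factor has nonzero discriminant), so D_4.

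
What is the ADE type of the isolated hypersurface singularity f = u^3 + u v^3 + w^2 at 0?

The Hessian of f at 0 has rank 1. Corank 2; j^3 = u^3 is a perfect cube, so E-series; the 4-jet and mu = 7 give E_7.

E_{7}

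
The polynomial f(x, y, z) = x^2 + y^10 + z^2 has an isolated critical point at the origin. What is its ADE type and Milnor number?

Type A9, Milnor number mu = 9.

The Hessian of f at 0 has rank 2. Corank 1: A-series; mu = 9 gives A_9.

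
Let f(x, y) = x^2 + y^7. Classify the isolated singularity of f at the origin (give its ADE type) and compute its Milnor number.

Type A_{6}, Milnor number mu = 6.

The Hessian of f at 0 is [[2, 0], [0, 0]] with rank 1, so corank 1. A Groebner basis of the Jacobian ideal J(f) in C{x,y} is {y^6, x}; counting standard monomials gives mu = 6. Corank 1: A-series; mu = 6 gives A_6.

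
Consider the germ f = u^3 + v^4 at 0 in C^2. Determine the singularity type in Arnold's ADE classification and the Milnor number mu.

Type E_6, Milnor number mu = 6.

The Hessian of f at 0 has rank 0. Corank 2; j^3 = u^3 is a perfect cube, so E-series; the 4-jet and mu = 6 give E_6.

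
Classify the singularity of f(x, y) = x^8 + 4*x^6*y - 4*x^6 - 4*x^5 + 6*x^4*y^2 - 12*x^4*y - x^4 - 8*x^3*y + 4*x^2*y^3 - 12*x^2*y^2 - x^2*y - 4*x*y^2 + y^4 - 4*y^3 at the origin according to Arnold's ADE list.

The Hessian of f at 0 has rank 0. Corank 2; j^3 = -y*(x + 2*y)^2 has shape L^2 M (L != M), so D-series; mu = 5 gives D_5.

D5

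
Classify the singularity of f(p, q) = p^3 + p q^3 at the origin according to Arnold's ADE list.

The Hessian of f at 0 is [[0, 0], [0, 0]] with rank 0, so corank 2. A Groebner basis of the Jacobian ideal J(f) in C{p,q} is {p^3, p*q^2, 3*p^2 + q^3}; counting standard monomials gives mu = 7. Corank 2; j^3 = p^3 is a perfect cube, so E-series; the 4-jet and mu = 7 give E_7.

E7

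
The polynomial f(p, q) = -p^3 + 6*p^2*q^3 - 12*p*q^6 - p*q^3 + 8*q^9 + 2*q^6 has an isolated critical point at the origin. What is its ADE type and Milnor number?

Type E7, Milnor number mu = 7.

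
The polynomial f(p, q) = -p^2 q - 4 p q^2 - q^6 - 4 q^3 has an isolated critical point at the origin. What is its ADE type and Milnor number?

Type D7, Milnor number mu = 7.

The Hessian of f at 0 has rank 0. Corank 2; j^3 = -q*(p + 2*q)^2 has shape L^2 M (L != M), so D-series; mu = 7 gives D_7.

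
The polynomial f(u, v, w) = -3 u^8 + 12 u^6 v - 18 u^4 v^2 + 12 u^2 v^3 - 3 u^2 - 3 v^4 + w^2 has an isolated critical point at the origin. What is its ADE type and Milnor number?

The Hessian of f at 0 has rank 2. Corank 1: A-series; mu = 3 gives A_3.

Type A3, Milnor number mu = 3.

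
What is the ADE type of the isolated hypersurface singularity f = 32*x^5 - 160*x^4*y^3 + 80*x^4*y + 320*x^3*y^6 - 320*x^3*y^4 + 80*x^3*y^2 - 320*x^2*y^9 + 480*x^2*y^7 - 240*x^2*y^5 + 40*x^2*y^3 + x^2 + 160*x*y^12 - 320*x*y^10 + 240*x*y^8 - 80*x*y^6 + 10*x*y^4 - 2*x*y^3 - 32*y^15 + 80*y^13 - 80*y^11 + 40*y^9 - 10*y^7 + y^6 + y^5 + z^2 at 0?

A4

The Hessian of f at 0 has rank 2. Corank 1: A-series; mu = 4 gives A_4.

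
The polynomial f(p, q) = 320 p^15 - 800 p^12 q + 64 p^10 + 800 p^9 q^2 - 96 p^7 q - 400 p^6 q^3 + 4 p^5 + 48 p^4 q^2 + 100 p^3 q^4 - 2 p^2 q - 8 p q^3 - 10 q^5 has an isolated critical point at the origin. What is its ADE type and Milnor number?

Type D6, Milnor number mu = 6.

The Hessian of f at 0 has rank 0. Corank 2; j^3 = -2*p^2*q has shape L^2 M (L != M), so D-series; mu = 6 gives D_6.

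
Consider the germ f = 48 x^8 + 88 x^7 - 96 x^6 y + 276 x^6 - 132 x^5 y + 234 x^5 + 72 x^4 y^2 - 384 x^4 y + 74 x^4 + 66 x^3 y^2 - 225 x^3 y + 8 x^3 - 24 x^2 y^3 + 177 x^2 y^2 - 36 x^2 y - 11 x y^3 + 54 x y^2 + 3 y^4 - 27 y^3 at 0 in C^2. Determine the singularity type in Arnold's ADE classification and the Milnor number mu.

Type E_{7}, Milnor number mu = 7.

The Hessian of f at 0 is [[0, 0], [0, 0]] with rank 0, so corank 2. A Groebner basis of the Jacobian ideal J(f) in C{x,y} is {-768*x^2/34811 + 2304*x*y/34811 + y^4 - 8*y^3/34811 - 1728*y^2/34811, x^3 + 34812*x^2/34811 - 104436*x*y/34811 - 234249*y^3/69622 + 78327*y^2/34811, x^2*y + 15464*x^2/34811 - 46392*x*y/34811 - 234491*y^3/104433 + 34794*y^2/34811, 736*x^2/4973 + x*y^2 - 2208*x*y/4973 - 44711*y^3/29838 + 1656*y^2/4973}; counting standard monomials gives mu = 7. Corank 2; j^3 = (2*x - 3*y)^3 is a perfect cube, so E-series; the 4-jet and mu = 7 give E_7.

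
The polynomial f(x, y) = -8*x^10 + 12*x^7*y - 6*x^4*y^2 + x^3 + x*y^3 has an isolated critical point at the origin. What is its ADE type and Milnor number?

The Hessian of f at 0 is [[0, 0], [0, 0]] with rank 0, so corank 2. A Groebner basis of the Jacobian ideal J(f) in C{x,y} is {x^3, x*y^2, 3*x^2 + y^3}; counting standard monomials gives mu = 7. Corank 2; j^3 = x^3 is a perfect cube, so E-series; the 4-jet and mu = 7 give E_7.

Type E_7, Milnor number mu = 7.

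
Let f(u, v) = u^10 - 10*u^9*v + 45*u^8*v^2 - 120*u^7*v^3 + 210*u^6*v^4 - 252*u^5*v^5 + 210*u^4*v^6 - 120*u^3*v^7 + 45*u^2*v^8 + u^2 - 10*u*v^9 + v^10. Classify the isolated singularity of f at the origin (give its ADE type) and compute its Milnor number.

Type A_{9}, Milnor number mu = 9.

The Hessian of f at 0 has rank 1. Corank 1: A-series; mu = 9 gives A_9.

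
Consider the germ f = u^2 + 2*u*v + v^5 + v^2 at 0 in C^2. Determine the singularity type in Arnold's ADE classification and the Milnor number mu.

The Hessian of f at 0 has rank 1. Corank 1: A-series; mu = 4 gives A_4.

Type A_{4}, Milnor number mu = 4.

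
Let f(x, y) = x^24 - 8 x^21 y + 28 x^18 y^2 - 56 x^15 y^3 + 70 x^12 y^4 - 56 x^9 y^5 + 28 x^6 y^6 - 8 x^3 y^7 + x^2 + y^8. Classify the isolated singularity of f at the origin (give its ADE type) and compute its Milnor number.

The Hessian of f at 0 is [[2, 0], [0, 0]] with rank 1, so corank 1. A Groebner basis of the Jacobian ideal J(f) in C{x,y} is {y^7, x}; counting standard monomials gives mu = 7. Corank 1: A-series; mu = 7 gives A_7.

Type A_7, Milnor number mu = 7.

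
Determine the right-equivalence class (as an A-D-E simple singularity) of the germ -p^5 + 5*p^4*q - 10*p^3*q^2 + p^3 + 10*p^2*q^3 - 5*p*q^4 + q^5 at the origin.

E_{8}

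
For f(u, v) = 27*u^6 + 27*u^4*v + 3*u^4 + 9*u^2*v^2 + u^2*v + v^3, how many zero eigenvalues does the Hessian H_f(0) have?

The Hessian at 0 is [[0, 0], [0, 0]] of rank 0; hence corank 2.

2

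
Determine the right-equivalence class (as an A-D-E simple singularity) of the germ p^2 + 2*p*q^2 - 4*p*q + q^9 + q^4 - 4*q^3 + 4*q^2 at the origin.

A8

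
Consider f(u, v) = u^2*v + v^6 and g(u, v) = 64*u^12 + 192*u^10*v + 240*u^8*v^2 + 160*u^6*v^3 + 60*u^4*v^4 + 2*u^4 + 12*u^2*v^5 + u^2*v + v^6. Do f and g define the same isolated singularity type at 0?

Yes.

The Hessian of f at 0 has rank 0. Corank 2; j^3 = u^2*v has shape L^2 M (L != M), so D-series; mu = 7 gives D_7. The Hessian of g at 0 has rank 0. Corank 2; j^3 = u^2*v has shape L^2 M (L != M), so D-series; mu = 7 gives D_7. Both have type D_7, hence right-equivalent.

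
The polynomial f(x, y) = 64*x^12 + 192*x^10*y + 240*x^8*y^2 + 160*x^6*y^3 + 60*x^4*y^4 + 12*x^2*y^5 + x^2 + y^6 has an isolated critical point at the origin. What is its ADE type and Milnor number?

Type A_{5}, Milnor number mu = 5.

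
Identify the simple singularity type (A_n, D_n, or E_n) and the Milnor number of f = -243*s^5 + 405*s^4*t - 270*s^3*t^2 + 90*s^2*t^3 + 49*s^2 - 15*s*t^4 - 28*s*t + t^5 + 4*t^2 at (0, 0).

The Hessian of f at 0 has rank 1. Corank 1: A-series; mu = 4 gives A_4.

Type A4, Milnor number mu = 4.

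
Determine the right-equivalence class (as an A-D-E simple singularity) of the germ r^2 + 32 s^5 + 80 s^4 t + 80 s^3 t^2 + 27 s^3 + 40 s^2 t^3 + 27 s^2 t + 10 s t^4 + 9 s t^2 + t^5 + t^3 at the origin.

E_{8}

The Hessian of f at 0 is [[0, 0, 0], [0, 0, 0], [0, 0, 2]] with rank 1, so corank 2. A Groebner basis of the Jacobian ideal J(f) in C{s,t,r} is {t^5, s*t^3 + 3*t^4/8, s^2 + 2*s*t/3 + t^2/9, r}; counting standard monomials gives mu = 8. Corank 2; j^3 = (3*s + t)^3 is a perfect cube, so E-series; the 5-jet and mu = 8 give E_8.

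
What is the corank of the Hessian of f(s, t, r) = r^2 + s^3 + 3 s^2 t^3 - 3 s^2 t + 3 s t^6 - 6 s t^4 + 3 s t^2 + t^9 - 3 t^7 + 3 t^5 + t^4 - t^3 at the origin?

2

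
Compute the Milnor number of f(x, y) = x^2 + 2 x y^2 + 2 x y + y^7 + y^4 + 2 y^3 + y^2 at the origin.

The Hessian of f at 0 has rank 1. Corank 1: A-series; mu = 6 gives A_6.

6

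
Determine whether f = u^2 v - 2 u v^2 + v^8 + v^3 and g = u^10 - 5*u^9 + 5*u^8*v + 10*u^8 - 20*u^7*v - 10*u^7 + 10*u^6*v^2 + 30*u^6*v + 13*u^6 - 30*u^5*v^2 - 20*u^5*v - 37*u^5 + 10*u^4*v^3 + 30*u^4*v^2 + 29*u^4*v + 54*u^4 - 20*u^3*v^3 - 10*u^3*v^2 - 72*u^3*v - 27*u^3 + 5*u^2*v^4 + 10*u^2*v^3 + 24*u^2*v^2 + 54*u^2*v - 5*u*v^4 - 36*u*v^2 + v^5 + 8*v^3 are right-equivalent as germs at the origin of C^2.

The Hessian of f at 0 has rank 0. Corank 2; j^3 = v*(u - v)^2 has shape L^2 M (L != M), so D-series; mu = 9 gives D_9. The Hessian of g at 0 has rank 0. Corank 2; j^3 = -(3*u - 2*v)^3 is a perfect cube, so E-series; the 5-jet and mu = 8 give E_8. f is D_9 but g is E_8, hence not right-equivalent.

No.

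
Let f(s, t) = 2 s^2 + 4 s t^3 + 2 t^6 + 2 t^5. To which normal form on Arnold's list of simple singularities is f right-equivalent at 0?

A4

The Hessian of f at 0 has rank 1. Corank 1: A-series; mu = 4 gives A_4.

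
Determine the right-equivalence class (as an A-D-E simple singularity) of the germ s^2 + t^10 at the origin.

A_{9}

The Hessian of f at 0 has rank 1. Corank 1: A-series; mu = 9 gives A_9.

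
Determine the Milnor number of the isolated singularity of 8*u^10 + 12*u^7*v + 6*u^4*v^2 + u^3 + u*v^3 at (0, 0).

7

The Hessian of f at 0 has rank 0. Corank 2; j^3 = u^3 is a perfect cube, so E-series; the 4-jet and mu = 7 give E_7.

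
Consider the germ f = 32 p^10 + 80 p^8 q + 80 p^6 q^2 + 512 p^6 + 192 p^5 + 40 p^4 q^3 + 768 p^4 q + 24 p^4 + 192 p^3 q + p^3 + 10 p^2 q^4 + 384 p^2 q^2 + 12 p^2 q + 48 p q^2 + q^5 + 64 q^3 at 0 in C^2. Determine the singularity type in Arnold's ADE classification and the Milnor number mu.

Type E_{8}, Milnor number mu = 8.

The Hessian of f at 0 is [[0, 0], [0, 0]] with rank 0, so corank 2. A Groebner basis of the Jacobian ideal J(f) in C{p,q} is {p^2/16384 + p*q^3 + p*q^2/64 + p*q/2048 + q^3/16 + q^2/1024, q^4, p^3 + 3*p^2/16 + 3*p*q/2 + 64*q^3 + 3*q^2, p^2*q - p^2/64 + 4*p*q^2 - p*q/8 - q^2/4}; counting standard monomials gives mu = 8. Corank 2; j^3 = (p + 4*q)^3 is a perfect cube, so E-series; the 5-jet and mu = 8 give E_8.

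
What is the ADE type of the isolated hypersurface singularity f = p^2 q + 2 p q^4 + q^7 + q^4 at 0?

D_{5}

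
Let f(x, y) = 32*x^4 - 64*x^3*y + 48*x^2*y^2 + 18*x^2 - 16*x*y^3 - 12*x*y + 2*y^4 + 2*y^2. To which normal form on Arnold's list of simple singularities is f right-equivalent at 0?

The Hessian of f at 0 is [[36, -12], [-12, 4]] with rank 1, so corank 1. A Groebner basis of the Jacobian ideal J(f) in C{x,y} is {y^3, x - y/3}; counting standard monomials gives mu = 3. Corank 1: A-series; mu = 3 gives A_3.

A_{3}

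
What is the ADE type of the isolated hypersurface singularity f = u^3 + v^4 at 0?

E_6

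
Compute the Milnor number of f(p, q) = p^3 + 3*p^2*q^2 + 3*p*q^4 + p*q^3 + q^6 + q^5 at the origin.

The Hessian of f at 0 has rank 0. Corank 2; j^3 = p^3 is a perfect cube, so E-series; the 4-jet and mu = 7 give E_7.

7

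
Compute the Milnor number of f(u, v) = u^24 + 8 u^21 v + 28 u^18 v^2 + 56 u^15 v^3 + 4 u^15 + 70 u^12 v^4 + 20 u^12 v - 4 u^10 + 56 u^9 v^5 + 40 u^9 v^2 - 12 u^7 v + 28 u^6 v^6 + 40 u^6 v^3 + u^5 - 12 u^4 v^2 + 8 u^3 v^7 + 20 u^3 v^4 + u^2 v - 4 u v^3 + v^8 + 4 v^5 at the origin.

9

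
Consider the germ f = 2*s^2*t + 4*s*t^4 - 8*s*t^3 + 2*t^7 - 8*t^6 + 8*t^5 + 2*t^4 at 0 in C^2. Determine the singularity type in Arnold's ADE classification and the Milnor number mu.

Type D5, Milnor number mu = 5.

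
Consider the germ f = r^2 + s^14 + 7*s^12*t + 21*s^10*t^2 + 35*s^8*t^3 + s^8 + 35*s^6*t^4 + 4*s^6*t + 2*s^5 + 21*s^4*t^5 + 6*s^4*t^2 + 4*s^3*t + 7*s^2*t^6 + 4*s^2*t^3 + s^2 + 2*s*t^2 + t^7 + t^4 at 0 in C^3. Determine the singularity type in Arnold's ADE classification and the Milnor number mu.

Type A_6, Milnor number mu = 6.

The Hessian of f at 0 has rank 2. Corank 1: A-series; mu = 6 gives A_6.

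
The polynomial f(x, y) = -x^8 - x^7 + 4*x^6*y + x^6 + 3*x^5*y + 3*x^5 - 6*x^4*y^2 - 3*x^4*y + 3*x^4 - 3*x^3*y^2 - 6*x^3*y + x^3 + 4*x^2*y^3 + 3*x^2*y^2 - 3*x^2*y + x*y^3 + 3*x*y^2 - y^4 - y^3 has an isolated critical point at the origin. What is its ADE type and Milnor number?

The Hessian of f at 0 is [[0, 0], [0, 0]] with rank 0, so corank 2. A Groebner basis of the Jacobian ideal J(f) in C{x,y} is {-3*x^2/10 + 3*x*y/5 + y^4 - y^3/10 - 3*y^2/10, x^3 + 6*x^2/5 - 12*x*y/5 - 3*y^3/5 + 6*y^2/5, x^2*y + 7*x^2/10 - 7*x*y/5 - 23*y^3/30 + 7*y^2/10, 3*x^2/10 + x*y^2 - 3*x*y/5 - 9*y^3/10 + 3*y^2/10}; counting standard monomials gives mu = 7. Corank 2; j^3 = (x - y)^3 is a perfect cube, so E-series; the 4-jet and mu = 7 give E_7.

Type E_{7}, Milnor number mu = 7.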